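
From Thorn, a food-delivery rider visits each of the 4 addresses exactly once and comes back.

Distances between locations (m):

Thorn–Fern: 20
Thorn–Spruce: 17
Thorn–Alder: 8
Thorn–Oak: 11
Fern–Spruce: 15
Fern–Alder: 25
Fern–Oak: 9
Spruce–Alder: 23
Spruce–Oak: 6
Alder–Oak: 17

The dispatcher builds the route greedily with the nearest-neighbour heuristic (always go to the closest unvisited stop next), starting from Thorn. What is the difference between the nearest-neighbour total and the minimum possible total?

Thorn: Alder=8, Oak=11, Spruce=17, Fern=20 ⇒ Alder
Alder: Oak=17, Spruce=23, Fern=25 ⇒ Oak
Oak: Spruce=6, Fern=9 ⇒ Spruce
Spruce: Fern=15 ⇒ Fern
NN route Thorn → Alder → Oak → Spruce → Fern → Thorn costs 66.
Optimal: Thorn → Spruce → Oak → Fern → Alder → Thorn costs 65 (by enumerating all 12 distinct tours).
Excess = 66 − 65 = 1.

The nearest-neighbour route is 1 m longer than optimal.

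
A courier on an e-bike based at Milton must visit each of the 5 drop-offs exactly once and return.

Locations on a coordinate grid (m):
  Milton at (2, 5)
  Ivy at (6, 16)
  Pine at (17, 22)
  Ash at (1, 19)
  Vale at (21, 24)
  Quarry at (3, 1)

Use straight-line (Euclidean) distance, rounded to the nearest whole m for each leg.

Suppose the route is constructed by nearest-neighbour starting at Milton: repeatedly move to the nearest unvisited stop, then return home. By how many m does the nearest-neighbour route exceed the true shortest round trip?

From Milton: Quarry=4, Ivy=12, Ash=14, Pine=23, Vale=27 → choose Quarry (4).
From Quarry: Ivy=15, Ash=18, Pine=25, Vale=29 → choose Ivy (15).
From Ivy: Ash=6, Pine=13, Vale=17 → choose Ash (6).
From Ash: Pine=16, Vale=21 → choose Pine (16).
From Pine: Vale=4 → choose Vale (4).
NN route Milton → Quarry → Ivy → Ash → Pine → Vale → Milton costs 72.
Optimal: Milton → Ash → Ivy → Pine → Vale → Quarry → Milton costs 70 (by enumerating all 60 distinct tours).
Excess = 72 − 70 = 2.

Excess over optimum: 2 m.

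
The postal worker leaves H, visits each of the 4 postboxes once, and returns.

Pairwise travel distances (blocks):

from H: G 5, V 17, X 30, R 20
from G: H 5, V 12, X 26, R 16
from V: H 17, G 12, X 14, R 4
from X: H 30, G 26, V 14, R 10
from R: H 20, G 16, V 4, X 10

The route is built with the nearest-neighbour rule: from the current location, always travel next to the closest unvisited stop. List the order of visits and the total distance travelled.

At H the remaining stops are G 5, V 17, R 20, X 30; go to G.
At G the remaining stops are V 12, R 16, X 26; go to V.
At V the remaining stops are R 4, X 14; go to R.
At R the remaining stops are X 10; go to X.
Return X→H: 30.
Total = 5 + 12 + 4 + 10 + 30 = 61.

61 blocks along H → G → V → R → X → H.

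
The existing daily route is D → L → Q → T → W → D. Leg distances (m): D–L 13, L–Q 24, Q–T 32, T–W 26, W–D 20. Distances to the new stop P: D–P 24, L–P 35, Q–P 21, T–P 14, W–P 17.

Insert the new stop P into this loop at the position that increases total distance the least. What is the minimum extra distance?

+3 m — insert P between Q and T.

Insertion cost between consecutive stops i–j is d(i,P) + d(P,j) − d(i,j):
  between D and L: 24 + 35 − 13 = 46
  between L and Q: 35 + 21 − 24 = 32
  between Q and T: 21 + 14 − 32 = 3
  between T and W: 14 + 17 − 26 = 5
  between W and D: 17 + 24 − 20 = 21
Cheapest insertion is between Q and T, adding 3.
New total = 115 + 3 = 118.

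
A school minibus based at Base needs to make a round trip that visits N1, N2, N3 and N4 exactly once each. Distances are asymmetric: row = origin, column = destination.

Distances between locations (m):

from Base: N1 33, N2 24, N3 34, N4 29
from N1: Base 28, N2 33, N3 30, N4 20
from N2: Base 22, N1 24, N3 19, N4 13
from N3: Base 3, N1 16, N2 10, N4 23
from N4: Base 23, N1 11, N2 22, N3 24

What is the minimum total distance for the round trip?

81 m — the shortest possible round trip.

Base - N1 - N2 - N3 - N4 - Base: 33+33+19+23+23 = 131
Base - N1 - N2 - N4 - N3 - Base: 33+33+13+24+3 = 106
Base - N1 - N3 - N2 - N4 - Base: 33+30+10+13+23 = 109
Base - N1 - N3 - N4 - N2 - Base: 33+30+23+22+22 = 130
Base - N1 - N4 - N2 - N3 - Base: 33+20+22+19+3 = 97
Base - N1 - N4 - N3 - N2 - Base: 33+20+24+10+22 = 109
Base - N2 - N1 - N3 - N4 - Base: 24+24+30+23+23 = 124
Base - N2 - N1 - N4 - N3 - Base: 24+24+20+24+3 = 95
Base - N2 - N3 - N1 - N4 - Base: 24+19+16+20+23 = 102
Base - N2 - N3 - N4 - N1 - Base: 24+19+23+11+28 = 105
Base - N2 - N4 - N1 - N3 - Base: 24+13+11+30+3 = 81
Base - N2 - N4 - N3 - N1 - Base: 24+13+24+16+28 = 105
Base - N3 - N1 - N2 - N4 - Base: 34+16+33+13+23 = 119
Base - N3 - N1 - N4 - N2 - Base: 34+16+20+22+22 = 114
… (10 more)
The minimum is 81.
One optimal route: Base → N2 → N4 → N1 → N3 → Base.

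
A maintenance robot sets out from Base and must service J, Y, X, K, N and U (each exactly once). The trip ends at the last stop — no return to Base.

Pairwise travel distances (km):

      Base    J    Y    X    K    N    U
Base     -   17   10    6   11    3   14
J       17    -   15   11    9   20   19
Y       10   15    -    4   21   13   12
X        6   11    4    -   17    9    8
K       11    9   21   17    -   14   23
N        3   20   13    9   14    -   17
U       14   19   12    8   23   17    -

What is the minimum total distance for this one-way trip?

There are 6! = 720 possible orderings.
Base→J→Y→X→K→N→U: 17+15+4+17+14+17 = 84
Base→J→Y→X→K→U→N: 17+15+4+17+23+17 = 93
Base→J→Y→X→N→K→U: 17+15+4+9+14+23 = 82
Base→J→Y→X→N→U→K: 17+15+4+9+17+23 = 85
Base→J→Y→X→U→K→N: 17+15+4+8+23+14 = 81
Base→J→Y→X→U→N→K: 17+15+4+8+17+14 = 75
Base→J→Y→K→X→N→U: 17+15+21+17+9+17 = 96
Base→J→Y→K→X→U→N: 17+15+21+17+8+17 = 95
… (712 more)
Base→N→K→J→Y→X→U: 3+14+9+15+4+8 = 53  ← best
The minimum is 53.
One shortest path: Base → N → K → J → Y → X → U.

53 km — the minimum one-way total.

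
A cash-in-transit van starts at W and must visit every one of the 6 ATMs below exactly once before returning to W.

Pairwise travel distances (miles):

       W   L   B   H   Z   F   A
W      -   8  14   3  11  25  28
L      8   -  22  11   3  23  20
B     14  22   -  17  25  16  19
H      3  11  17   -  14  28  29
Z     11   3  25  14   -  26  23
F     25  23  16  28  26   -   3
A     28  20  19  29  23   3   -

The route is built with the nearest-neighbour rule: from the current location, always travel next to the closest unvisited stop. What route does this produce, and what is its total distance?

73 miles along W → H → L → Z → A → F → B → W.

W → [H:3 / L:8 / Z:11 / B:14 / F:25 / A:28] → H (3)
H → [L:11 / Z:14 / B:17 / F:28 / A:29] → L (11)
L → [Z:3 / A:20 / B:22 / F:23] → Z (3)
Z → [A:23 / B:25 / F:26] → A (23)
A → [F:3 / B:19] → F (3)
F → [B:16] → B (16)
Return B→W: 14.
Total = 3 + 11 + 3 + 23 + 3 + 16 + 14 = 73.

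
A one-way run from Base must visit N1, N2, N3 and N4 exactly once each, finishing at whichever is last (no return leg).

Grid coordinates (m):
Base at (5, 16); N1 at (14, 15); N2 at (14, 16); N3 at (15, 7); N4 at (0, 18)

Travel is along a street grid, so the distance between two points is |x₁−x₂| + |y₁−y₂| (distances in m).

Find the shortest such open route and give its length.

Minimum one-way distance = 33 m.

There are 4! = 24 possible orderings.
Base → N1 → N2 → N3 → N4: 10+1+10+26 = 47
Base → N1 → N2 → N4 → N3: 10+1+16+26 = 53
Base → N1 → N3 → N2 → N4: 10+9+10+16 = 45
Base → N1 → N3 → N4 → N2: 10+9+26+16 = 61
Base → N1 → N4 → N2 → N3: 10+17+16+10 = 53
Base → N1 → N4 → N3 → N2: 10+17+26+10 = 63
Base → N2 → N1 → N3 → N4: 9+1+9+26 = 45
Base → N2 → N1 → N4 → N3: 9+1+17+26 = 53
Base → N2 → N3 → N1 → N4: 9+10+9+17 = 45
Base → N2 → N3 → N4 → N1: 9+10+26+17 = 62
Base → N2 → N4 → N1 → N3: 9+16+17+9 = 51
Base → N2 → N4 → N3 → N1: 9+16+26+9 = 60
Base → N3 → N1 → N2 → N4: 19+9+1+16 = 45
Base → N3 → N1 → N4 → N2: 19+9+17+16 = 61
… (10 more)
Base → N4 → N2 → N1 → N3: 7+16+1+9 = 33  ← best
The minimum is 33.
One shortest path: Base → N4 → N2 → N1 → N3.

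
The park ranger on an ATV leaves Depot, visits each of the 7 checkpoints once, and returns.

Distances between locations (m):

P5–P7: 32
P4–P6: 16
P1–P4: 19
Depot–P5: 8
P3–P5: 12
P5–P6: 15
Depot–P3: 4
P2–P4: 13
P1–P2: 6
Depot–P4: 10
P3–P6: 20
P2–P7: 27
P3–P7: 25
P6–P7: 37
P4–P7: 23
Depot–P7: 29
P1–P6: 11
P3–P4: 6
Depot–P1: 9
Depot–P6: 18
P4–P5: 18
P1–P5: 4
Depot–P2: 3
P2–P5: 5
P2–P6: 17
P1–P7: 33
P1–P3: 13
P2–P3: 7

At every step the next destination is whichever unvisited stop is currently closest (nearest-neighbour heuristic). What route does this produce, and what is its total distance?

From Depot: distances to unvisited — P2=3, P3=4, P5=8, P1=9, P4=10, P6=18, P7=29. Nearest is P2 (3).
From P2: distances to unvisited — P5=5, P1=6, P3=7, P4=13, P6=17, P7=27. Nearest is P5 (5).
From P5: distances to unvisited — P1=4, P3=12, P6=15, P4=18, P7=32. Nearest is P1 (4).
From P1: distances to unvisited — P6=11, P3=13, P4=19, P7=33. Nearest is P6 (11).
From P6: distances to unvisited — P4=16, P3=20, P7=37. Nearest is P4 (16).
From P4: distances to unvisited — P3=6, P7=23. Nearest is P3 (6).
From P3: distances to unvisited — P7=25. Nearest is P7 (25).
Return P7→Depot: 29.
Total = 3 + 5 + 4 + 11 + 16 + 6 + 25 + 29 = 99.

99 m along Depot → P2 → P5 → P1 → P6 → P4 → P3 → P7 → Depot.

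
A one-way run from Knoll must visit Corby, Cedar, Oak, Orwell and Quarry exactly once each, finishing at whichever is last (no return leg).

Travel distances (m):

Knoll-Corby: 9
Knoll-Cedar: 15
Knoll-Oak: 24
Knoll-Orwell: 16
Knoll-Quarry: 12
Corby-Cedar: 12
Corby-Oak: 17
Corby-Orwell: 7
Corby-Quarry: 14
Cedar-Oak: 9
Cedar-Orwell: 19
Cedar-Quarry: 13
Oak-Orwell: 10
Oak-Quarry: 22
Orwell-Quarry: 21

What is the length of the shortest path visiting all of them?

There are 5! = 120 possible orderings.
Knoll - Corby - Cedar - Oak - Orwell - Quarry: 9+12+9+10+21 = 61
Knoll - Corby - Cedar - Oak - Quarry - Orwell: 9+12+9+22+21 = 73
Knoll - Corby - Cedar - Orwell - Oak - Quarry: 9+12+19+10+22 = 72
Knoll - Corby - Cedar - Orwell - Quarry - Oak: 9+12+19+21+22 = 83
Knoll - Corby - Cedar - Quarry - Oak - Orwell: 9+12+13+22+10 = 66
Knoll - Corby - Cedar - Quarry - Orwell - Oak: 9+12+13+21+10 = 65
Knoll - Corby - Oak - Cedar - Orwell - Quarry: 9+17+9+19+21 = 75
Knoll - Corby - Oak - Cedar - Quarry - Orwell: 9+17+9+13+21 = 69
Knoll - Corby - Oak - Orwell - Cedar - Quarry: 9+17+10+19+13 = 68
Knoll - Corby - Oak - Orwell - Quarry - Cedar: 9+17+10+21+13 = 70
Knoll - Corby - Oak - Quarry - Cedar - Orwell: 9+17+22+13+19 = 80
Knoll - Corby - Oak - Quarry - Orwell - Cedar: 9+17+22+21+19 = 88
Knoll - Corby - Orwell - Cedar - Oak - Quarry: 9+7+19+9+22 = 66
Knoll - Corby - Orwell - Cedar - Quarry - Oak: 9+7+19+13+22 = 70
… (106 more)
Knoll - Corby - Orwell - Oak - Cedar - Quarry: 9+7+10+9+13 = 48  ← best
The minimum is 48.
One shortest path: Knoll → Corby → Orwell → Oak → Cedar → Quarry.

48 m — the minimum one-way total.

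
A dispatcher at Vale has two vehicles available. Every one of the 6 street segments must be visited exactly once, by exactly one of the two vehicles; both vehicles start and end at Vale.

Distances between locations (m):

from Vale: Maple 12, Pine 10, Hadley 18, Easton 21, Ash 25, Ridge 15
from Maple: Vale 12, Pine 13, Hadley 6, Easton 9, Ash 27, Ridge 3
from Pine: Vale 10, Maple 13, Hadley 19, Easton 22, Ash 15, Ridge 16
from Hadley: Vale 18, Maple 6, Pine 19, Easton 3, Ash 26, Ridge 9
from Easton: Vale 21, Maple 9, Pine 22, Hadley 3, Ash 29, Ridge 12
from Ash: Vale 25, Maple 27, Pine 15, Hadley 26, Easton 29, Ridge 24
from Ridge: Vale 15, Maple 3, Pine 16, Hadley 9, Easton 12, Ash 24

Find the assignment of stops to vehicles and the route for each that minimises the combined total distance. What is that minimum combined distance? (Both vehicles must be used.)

Check every non-empty split of the stops between the two vehicles; for each half take its own optimal tour:
  {Maple} + {Pine, Hadley, Easton, Ash, Ridge}: 24 + 81 = 105
  {Pine} + {Maple, Hadley, Easton, Ash, Ridge}: 20 + 81 = 101
  {Maple, Pine} + {Hadley, Easton, Ash, Ridge}: 35 + 81 = 116
  {Hadley} + {Maple, Pine, Easton, Ash, Ridge}: 36 + 81 = 117
  {Maple, Hadley} + {Pine, Easton, Ash, Ridge}: 36 + 81 = 117
  {Pine, Hadley} + {Maple, Easton, Ash, Ridge}: 47 + 81 = 128
  … (31 splits in total)
  {Pine, Ash} + {Maple, Hadley, Easton, Ridge}: 50 + 48 = 98  ← best
Best: vehicle 1 Vale → Pine → Ash → Vale = 50; vehicle 2 Vale → Maple → Hadley → Easton → Ridge → Vale = 48; combined 98.

98 m — the smallest possible combined total.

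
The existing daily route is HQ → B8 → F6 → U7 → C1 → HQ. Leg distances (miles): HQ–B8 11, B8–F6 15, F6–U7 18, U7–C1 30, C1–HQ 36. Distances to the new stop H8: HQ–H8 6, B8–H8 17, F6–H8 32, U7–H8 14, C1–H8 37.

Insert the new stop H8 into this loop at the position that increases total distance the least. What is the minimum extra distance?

Insertion cost between consecutive stops i–j is d(i,H8) + d(H8,j) − d(i,j):
  between HQ and B8: 6 + 17 − 11 = 12
  between B8 and F6: 17 + 32 − 15 = 34
  between F6 and U7: 32 + 14 − 18 = 28
  between U7 and C1: 14 + 37 − 30 = 21
  between C1 and HQ: 37 + 6 − 36 = 7
Cheapest insertion is between C1 and HQ, adding 7.
New total = 110 + 7 = 117.

Adding 7 miles by placing H8 on the C1–HQ leg.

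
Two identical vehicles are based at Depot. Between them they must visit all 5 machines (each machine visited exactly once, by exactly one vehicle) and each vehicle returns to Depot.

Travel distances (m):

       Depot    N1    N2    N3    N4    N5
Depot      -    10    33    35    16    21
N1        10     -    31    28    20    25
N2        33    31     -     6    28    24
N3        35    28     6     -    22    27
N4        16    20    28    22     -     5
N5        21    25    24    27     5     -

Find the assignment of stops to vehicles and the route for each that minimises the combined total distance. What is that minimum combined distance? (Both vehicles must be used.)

106 m — the smallest possible combined total.

Try each way of splitting the stops between the two vehicles (each non-empty) and, for each split, find the best tour for each vehicle:
  {N1} + {N2, N3, N4, N5}: 20 + 86 = 106
  {N2} + {N1, N3, N4, N5}: 66 + 86 = 152
  {N1, N2} + {N3, N4, N5}: 74 + 83 = 157
  {N3} + {N1, N2, N4, N5}: 70 + 86 = 156
  {N1, N3} + {N2, N4, N5}: 73 + 78 = 151
  {N2, N3} + {N1, N4, N5}: 74 + 56 = 130
  … (15 splits in total)
Best: vehicle 1 Depot → N1 → Depot = 20; vehicle 2 Depot → N3 → N2 → N5 → N4 → Depot = 86; combined 106.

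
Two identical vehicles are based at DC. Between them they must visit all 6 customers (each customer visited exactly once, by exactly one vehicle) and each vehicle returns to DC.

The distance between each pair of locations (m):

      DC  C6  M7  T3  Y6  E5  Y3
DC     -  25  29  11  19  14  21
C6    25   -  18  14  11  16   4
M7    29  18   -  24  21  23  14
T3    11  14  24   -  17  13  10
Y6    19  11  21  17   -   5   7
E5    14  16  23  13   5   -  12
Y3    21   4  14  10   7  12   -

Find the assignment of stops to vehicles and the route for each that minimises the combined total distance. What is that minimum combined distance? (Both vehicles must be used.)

Minimum combined distance: 99 m.

Check every non-empty split of the stops between the two vehicles; for each half take its own optimal tour:
  {C6} + {M7, T3, Y6, E5, Y3}: 50 + 75 = 125
  {M7} + {C6, T3, Y6, E5, Y3}: 58 + 55 = 113
  {C6, M7} + {T3, Y6, E5, Y3}: 72 + 47 = 119
  {T3} + {C6, M7, Y6, E5, Y3}: 22 + 77 = 99
  {C6, T3} + {M7, Y6, E5, Y3}: 50 + 69 = 119
  {M7, T3} + {C6, Y6, E5, Y3}: 64 + 55 = 119
  … (31 splits in total)
Best: vehicle 1 DC → T3 → DC = 22; vehicle 2 DC → M7 → C6 → Y3 → Y6 → E5 → DC = 77; combined 99.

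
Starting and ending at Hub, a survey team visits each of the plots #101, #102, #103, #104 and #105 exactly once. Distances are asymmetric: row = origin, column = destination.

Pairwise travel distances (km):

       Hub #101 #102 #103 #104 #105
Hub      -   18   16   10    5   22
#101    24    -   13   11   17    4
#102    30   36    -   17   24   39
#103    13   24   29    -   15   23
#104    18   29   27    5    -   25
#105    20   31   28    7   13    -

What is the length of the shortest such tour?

Hub - #101 - #102 - #103 - #104 - #105 - Hub: 18+13+17+15+25+20 = 108
Hub - #101 - #102 - #103 - #105 - #104 - Hub: 18+13+17+23+13+18 = 102
Hub - #101 - #102 - #104 - #103 - #105 - Hub: 18+13+24+5+23+20 = 103
Hub - #101 - #102 - #104 - #105 - #103 - Hub: 18+13+24+25+7+13 = 100
Hub - #101 - #102 - #105 - #103 - #104 - Hub: 18+13+39+7+15+18 = 110
Hub - #101 - #102 - #105 - #104 - #103 - Hub: 18+13+39+13+5+13 = 101
Hub - #101 - #103 - #102 - #104 - #105 - Hub: 18+11+29+24+25+20 = 127
Hub - #101 - #103 - #102 - #105 - #104 - Hub: 18+11+29+39+13+18 = 128
Hub - #101 - #103 - #104 - #102 - #105 - Hub: 18+11+15+27+39+20 = 130
Hub - #101 - #103 - #104 - #105 - #102 - Hub: 18+11+15+25+28+30 = 127
Hub - #101 - #103 - #105 - #102 - #104 - Hub: 18+11+23+28+24+18 = 122
Hub - #101 - #103 - #105 - #104 - #102 - Hub: 18+11+23+13+27+30 = 122
Hub - #101 - #104 - #102 - #103 - #105 - Hub: 18+17+27+17+23+20 = 122
Hub - #101 - #104 - #102 - #105 - #103 - Hub: 18+17+27+39+7+13 = 121
… (106 more)
Hub - #102 - #101 - #105 - #104 - #103 - Hub: 16+36+4+13+5+13 = 87  ← best
The minimum is 87.
One optimal route: Hub → #102 → #101 → #105 → #104 → #103 → Hub.

Shortest round trip = 87 km.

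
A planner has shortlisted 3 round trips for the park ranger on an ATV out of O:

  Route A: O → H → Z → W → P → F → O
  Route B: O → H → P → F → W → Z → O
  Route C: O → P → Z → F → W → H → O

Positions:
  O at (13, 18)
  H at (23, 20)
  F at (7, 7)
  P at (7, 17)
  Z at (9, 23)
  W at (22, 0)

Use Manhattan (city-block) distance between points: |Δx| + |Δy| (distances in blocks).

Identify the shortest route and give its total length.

Shortest is Route C, total 88 blocks.

Route A: 12 + 17 + 36 + 32 + 10 + 17 = 124
Route B: 12 + 19 + 10 + 22 + 36 + 9 = 108
Route C: 7 + 8 + 18 + 22 + 21 + 12 = 88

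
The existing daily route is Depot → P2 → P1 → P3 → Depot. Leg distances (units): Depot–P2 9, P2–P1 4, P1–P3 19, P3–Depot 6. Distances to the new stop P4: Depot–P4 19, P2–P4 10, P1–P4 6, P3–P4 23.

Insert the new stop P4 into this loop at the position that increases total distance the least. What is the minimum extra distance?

+10 — insert P4 between P1 and P3.

Insertion cost between consecutive stops i–j is d(i,P4) + d(P4,j) − d(i,j):
  between Depot and P2: 19 + 10 − 9 = 20
  between P2 and P1: 10 + 6 − 4 = 12
  between P1 and P3: 6 + 23 − 19 = 10
  between P3 and Depot: 23 + 19 − 6 = 36
Cheapest insertion is between P1 and P3, adding 10.
New total = 38 + 10 = 48.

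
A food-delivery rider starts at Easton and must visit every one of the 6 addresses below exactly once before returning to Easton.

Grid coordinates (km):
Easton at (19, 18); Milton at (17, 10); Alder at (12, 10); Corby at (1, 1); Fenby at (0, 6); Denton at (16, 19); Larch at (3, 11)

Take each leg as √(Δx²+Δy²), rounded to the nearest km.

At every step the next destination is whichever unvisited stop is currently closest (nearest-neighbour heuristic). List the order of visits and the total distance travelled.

62 km along Easton → Denton → Milton → Alder → Larch → Fenby → Corby → Easton.

Easton → [Denton:3 / Milton:8 / Alder:11 / Larch:17 / Fenby:22 / Corby:25] → Denton (3)
Denton → [Milton:9 / Alder:10 / Larch:15 / Fenby:21 / Corby:23] → Milton (9)
Milton → [Alder:5 / Larch:14 / Fenby:17 / Corby:18] → Alder (5)
Alder → [Larch:9 / Fenby:13 / Corby:14] → Larch (9)
Larch → [Fenby:6 / Corby:10] → Fenby (6)
Fenby → [Corby:5] → Corby (5)
Return Corby→Easton: 25.
Total = 3 + 9 + 5 + 9 + 6 + 5 + 25 = 62.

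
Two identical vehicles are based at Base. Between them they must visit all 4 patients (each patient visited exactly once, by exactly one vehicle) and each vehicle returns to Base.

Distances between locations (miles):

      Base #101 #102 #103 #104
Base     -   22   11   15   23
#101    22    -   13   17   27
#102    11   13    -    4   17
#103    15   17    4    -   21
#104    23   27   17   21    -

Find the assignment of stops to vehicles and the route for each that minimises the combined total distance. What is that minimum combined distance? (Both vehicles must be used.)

There are 2^3 − 1 = 7 ways to divide the 4 stops into two non-empty groups. For each, the best each vehicle can do is its own shortest tour through its group:
  {#101} + {#102, #103, #104}: 44 + 59 = 103
  {#102} + {#101, #103, #104}: 22 + 82 = 104
  {#101, #102} + {#103, #104}: 46 + 59 = 105
  {#103} + {#101, #102, #104}: 30 + 74 = 104
  {#101, #103} + {#102, #104}: 54 + 51 = 105
  {#102, #103} + {#101, #104}: 30 + 72 = 102
  … (7 splits in total)
  {#101, #102, #103} + {#104}: 54 + 46 = 100  ← best
Best: vehicle 1 Base → #101 → #102 → #103 → Base = 54; vehicle 2 Base → #104 → Base = 46; combined 100.

100 miles — the smallest possible combined total.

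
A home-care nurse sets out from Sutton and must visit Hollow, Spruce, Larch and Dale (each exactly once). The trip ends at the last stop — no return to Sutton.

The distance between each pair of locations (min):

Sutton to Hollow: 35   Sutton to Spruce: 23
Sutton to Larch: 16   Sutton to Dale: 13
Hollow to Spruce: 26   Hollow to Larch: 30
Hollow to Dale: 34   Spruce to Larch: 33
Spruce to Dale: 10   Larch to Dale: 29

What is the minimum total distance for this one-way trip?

Shortest open route: 79 min.

There are 4! = 24 possible orderings.
Sutton→Hollow→Spruce→Larch→Dale: 35+26+33+29 = 123
Sutton→Hollow→Spruce→Dale→Larch: 35+26+10+29 = 100
Sutton→Hollow→Larch→Spruce→Dale: 35+30+33+10 = 108
Sutton→Hollow→Larch→Dale→Spruce: 35+30+29+10 = 104
Sutton→Hollow→Dale→Spruce→Larch: 35+34+10+33 = 112
Sutton→Hollow→Dale→Larch→Spruce: 35+34+29+33 = 131
Sutton→Spruce→Hollow→Larch→Dale: 23+26+30+29 = 108
Sutton→Spruce→Hollow→Dale→Larch: 23+26+34+29 = 112
Sutton→Spruce→Larch→Hollow→Dale: 23+33+30+34 = 120
Sutton→Spruce→Larch→Dale→Hollow: 23+33+29+34 = 119
Sutton→Spruce→Dale→Hollow→Larch: 23+10+34+30 = 97
Sutton→Spruce→Dale→Larch→Hollow: 23+10+29+30 = 92
Sutton→Larch→Hollow→Spruce→Dale: 16+30+26+10 = 82
Sutton→Larch→Hollow→Dale→Spruce: 16+30+34+10 = 90
… (10 more)
Sutton→Dale→Spruce→Hollow→Larch: 13+10+26+30 = 79  ← best
The minimum is 79.
One shortest path: Sutton → Dale → Spruce → Hollow → Larch.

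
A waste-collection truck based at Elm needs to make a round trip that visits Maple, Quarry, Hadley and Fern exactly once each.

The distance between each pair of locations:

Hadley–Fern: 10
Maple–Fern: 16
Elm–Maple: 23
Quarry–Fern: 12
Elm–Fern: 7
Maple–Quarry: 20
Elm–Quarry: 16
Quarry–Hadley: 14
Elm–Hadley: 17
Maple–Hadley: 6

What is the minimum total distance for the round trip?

Minimum total distance: 59.

There are 12 distinct closed tours to check (reversals are equivalent).
Elm→Maple→Quarry→Hadley→Fern→Elm: 23+20+14+10+7 = 74
Elm→Maple→Quarry→Fern→Hadley→Elm: 23+20+12+10+17 = 82
Elm→Maple→Hadley→Quarry→Fern→Elm: 23+6+14+12+7 = 62
Elm→Maple→Hadley→Fern→Quarry→Elm: 23+6+10+12+16 = 67
Elm→Maple→Fern→Quarry→Hadley→Elm: 23+16+12+14+17 = 82
Elm→Maple→Fern→Hadley→Quarry→Elm: 23+16+10+14+16 = 79
Elm→Quarry→Maple→Hadley→Fern→Elm: 16+20+6+10+7 = 59
Elm→Quarry→Maple→Fern→Hadley→Elm: 16+20+16+10+17 = 79
Elm→Quarry→Hadley→Maple→Fern→Elm: 16+14+6+16+7 = 59
Elm→Quarry→Fern→Maple→Hadley→Elm: 16+12+16+6+17 = 67
Elm→Hadley→Maple→Quarry→Fern→Elm: 17+6+20+12+7 = 62
Elm→Hadley→Quarry→Maple→Fern→Elm: 17+14+20+16+7 = 74
The minimum is 59.
One optimal route: Elm → Quarry → Maple → Hadley → Fern → Elm (or its reverse).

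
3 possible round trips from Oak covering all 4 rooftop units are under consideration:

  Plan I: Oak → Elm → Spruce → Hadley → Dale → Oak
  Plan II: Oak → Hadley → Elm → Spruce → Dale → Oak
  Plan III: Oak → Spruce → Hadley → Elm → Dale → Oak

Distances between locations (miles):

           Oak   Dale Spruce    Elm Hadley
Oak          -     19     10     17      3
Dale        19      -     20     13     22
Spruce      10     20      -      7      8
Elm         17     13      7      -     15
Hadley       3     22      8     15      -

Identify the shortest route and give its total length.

Plan I: 17 + 7 + 8 + 22 + 19 = 73
Plan II: 3 + 15 + 7 + 20 + 19 = 64
Plan III: 10 + 8 + 15 + 13 + 19 = 65

64 miles — Plan II is the shortest.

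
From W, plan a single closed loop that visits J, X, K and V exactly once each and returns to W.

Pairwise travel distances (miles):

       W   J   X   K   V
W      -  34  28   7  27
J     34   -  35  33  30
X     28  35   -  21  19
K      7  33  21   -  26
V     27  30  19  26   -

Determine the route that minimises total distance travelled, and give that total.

There are 12 distinct closed tours to check (reversals are equivalent).
W-J-X-K-V-W: 34+35+21+26+27 = 143
W-J-X-V-K-W: 34+35+19+26+7 = 121
W-J-K-X-V-W: 34+33+21+19+27 = 134
W-J-K-V-X-W: 34+33+26+19+28 = 140
W-J-V-X-K-W: 34+30+19+21+7 = 111
W-J-V-K-X-W: 34+30+26+21+28 = 139
W-X-J-K-V-W: 28+35+33+26+27 = 149
W-X-J-V-K-W: 28+35+30+26+7 = 126
W-X-K-J-V-W: 28+21+33+30+27 = 139
W-X-V-J-K-W: 28+19+30+33+7 = 117
W-K-J-X-V-W: 7+33+35+19+27 = 121
W-K-X-J-V-W: 7+21+35+30+27 = 120
The minimum is 111.
One optimal route: W → J → V → X → K → W (or its reverse).

Shortest round trip = 111 miles.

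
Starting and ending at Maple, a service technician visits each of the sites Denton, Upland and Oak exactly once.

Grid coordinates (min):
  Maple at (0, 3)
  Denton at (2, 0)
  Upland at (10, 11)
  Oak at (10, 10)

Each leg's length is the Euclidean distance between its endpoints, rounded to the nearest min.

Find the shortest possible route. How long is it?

31 min — the shortest possible round trip.

Maple - Denton - Upland - Oak - Maple: 4+14+1+12 = 31
Maple - Denton - Oak - Upland - Maple: 4+13+1+13 = 31
Maple - Upland - Denton - Oak - Maple: 13+14+13+12 = 52
The minimum is 31.
One optimal route: Maple → Denton → Upland → Oak → Maple (or its reverse).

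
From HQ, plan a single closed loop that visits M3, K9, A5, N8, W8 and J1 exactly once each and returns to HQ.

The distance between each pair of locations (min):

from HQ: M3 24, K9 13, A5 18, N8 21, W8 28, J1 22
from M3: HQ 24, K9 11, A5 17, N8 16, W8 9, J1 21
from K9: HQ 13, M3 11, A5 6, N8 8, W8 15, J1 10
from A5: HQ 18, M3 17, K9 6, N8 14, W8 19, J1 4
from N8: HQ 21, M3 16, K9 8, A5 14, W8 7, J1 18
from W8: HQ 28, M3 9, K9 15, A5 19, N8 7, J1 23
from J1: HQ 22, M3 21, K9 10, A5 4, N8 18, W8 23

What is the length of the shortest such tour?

Minimum total distance: 80 min.

There are 360 distinct closed tours to check (reversals are equivalent).
HQ → M3 → K9 → A5 → N8 → W8 → J1 → HQ: 24+11+6+14+7+23+22 = 107
HQ → M3 → K9 → A5 → N8 → J1 → W8 → HQ: 24+11+6+14+18+23+28 = 124
HQ → M3 → K9 → A5 → W8 → N8 → J1 → HQ: 24+11+6+19+7+18+22 = 107
HQ → M3 → K9 → A5 → W8 → J1 → N8 → HQ: 24+11+6+19+23+18+21 = 122
HQ → M3 → K9 → A5 → J1 → N8 → W8 → HQ: 24+11+6+4+18+7+28 = 98
HQ → M3 → K9 → A5 → J1 → W8 → N8 → HQ: 24+11+6+4+23+7+21 = 96
HQ → M3 → K9 → N8 → A5 → W8 → J1 → HQ: 24+11+8+14+19+23+22 = 121
HQ → M3 → K9 → N8 → A5 → J1 → W8 → HQ: 24+11+8+14+4+23+28 = 112
… (352 more)
HQ → M3 → W8 → N8 → K9 → A5 → J1 → HQ: 24+9+7+8+6+4+22 = 80  ← best
The minimum is 80.
One optimal route: HQ → M3 → W8 → N8 → K9 → A5 → J1 → HQ (or its reverse).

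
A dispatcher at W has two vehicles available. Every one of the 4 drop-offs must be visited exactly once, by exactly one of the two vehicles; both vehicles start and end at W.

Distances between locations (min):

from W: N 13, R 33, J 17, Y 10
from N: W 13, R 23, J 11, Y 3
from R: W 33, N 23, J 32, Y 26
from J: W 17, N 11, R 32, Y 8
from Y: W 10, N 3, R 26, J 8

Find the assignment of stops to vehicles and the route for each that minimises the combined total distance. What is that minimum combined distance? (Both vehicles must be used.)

103 min — the smallest possible combined total.

Try each way of splitting the stops between the two vehicles (each non-empty) and, for each split, find the best tour for each vehicle:
  {N} + {R, J, Y}: 26 + 83 = 109
  {R} + {N, J, Y}: 66 + 41 = 107
  {N, R} + {J, Y}: 69 + 35 = 104
  {J} + {N, R, Y}: 34 + 69 = 103
  {N, J} + {R, Y}: 41 + 69 = 110
  {R, J} + {N, Y}: 82 + 26 = 108
  … (7 splits in total)
Best: vehicle 1 W → J → W = 34; vehicle 2 W → R → N → Y → W = 69; combined 103.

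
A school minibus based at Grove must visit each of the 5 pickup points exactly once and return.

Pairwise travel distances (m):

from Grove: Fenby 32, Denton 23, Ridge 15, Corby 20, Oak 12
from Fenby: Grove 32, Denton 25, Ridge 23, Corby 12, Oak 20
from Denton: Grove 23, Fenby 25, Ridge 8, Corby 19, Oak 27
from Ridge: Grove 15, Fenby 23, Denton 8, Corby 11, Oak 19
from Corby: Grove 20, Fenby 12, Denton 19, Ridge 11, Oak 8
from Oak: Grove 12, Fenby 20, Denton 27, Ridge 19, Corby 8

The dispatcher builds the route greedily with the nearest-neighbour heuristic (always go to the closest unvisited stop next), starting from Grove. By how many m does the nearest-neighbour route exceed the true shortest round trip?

From Grove: Oak=12, Ridge=15, Corby=20, Denton=23, Fenby=32 → choose Oak (12).
From Oak: Corby=8, Ridge=19, Fenby=20, Denton=27 → choose Corby (8).
From Corby: Ridge=11, Fenby=12, Denton=19 → choose Ridge (11).
From Ridge: Denton=8, Fenby=23 → choose Denton (8).
From Denton: Fenby=25 → choose Fenby (25).
NN route Grove → Oak → Corby → Ridge → Denton → Fenby → Grove costs 96.
Optimal: Grove → Ridge → Denton → Fenby → Corby → Oak → Grove costs 80 (by enumerating all 60 distinct tours).
Excess = 96 − 80 = 16.

The nearest-neighbour route is 16 m longer than optimal.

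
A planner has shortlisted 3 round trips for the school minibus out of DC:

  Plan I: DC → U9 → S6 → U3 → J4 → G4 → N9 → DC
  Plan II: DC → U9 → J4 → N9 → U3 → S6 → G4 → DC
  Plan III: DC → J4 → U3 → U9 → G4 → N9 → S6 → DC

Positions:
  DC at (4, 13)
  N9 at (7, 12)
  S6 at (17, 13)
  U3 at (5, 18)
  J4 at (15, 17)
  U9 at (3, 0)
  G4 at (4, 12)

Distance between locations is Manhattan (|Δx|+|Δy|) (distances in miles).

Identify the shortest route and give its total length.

Shortest is Plan III, total 86 miles.

Plan I: 14 + 27 + 17 + 11 + 16 + 3 + 4 = 92
Plan II: 14 + 29 + 13 + 8 + 17 + 14 + 1 = 96
Plan III: 15 + 11 + 20 + 13 + 3 + 11 + 13 = 86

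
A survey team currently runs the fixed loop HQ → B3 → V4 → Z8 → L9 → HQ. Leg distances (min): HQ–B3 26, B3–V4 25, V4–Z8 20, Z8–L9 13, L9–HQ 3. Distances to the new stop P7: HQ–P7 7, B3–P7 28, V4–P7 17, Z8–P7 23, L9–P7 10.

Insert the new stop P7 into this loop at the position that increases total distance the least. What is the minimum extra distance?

Insertion cost between consecutive stops i–j is d(i,P7) + d(P7,j) − d(i,j):
  between HQ and B3: 7 + 28 − 26 = 9
  between B3 and V4: 28 + 17 − 25 = 20
  between V4 and Z8: 17 + 23 − 20 = 20
  between Z8 and L9: 23 + 10 − 13 = 20
  between L9 and HQ: 10 + 7 − 3 = 14
Cheapest insertion is between HQ and B3, adding 9.
New total = 87 + 9 = 96.

Minimum extra distance: 9 min, inserting P7 between HQ and B3.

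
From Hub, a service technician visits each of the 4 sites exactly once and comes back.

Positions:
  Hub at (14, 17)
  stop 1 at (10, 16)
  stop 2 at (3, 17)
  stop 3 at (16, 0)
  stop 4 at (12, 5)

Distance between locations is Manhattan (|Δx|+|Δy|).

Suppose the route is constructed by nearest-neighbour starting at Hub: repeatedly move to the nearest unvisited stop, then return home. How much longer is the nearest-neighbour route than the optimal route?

Excess over optimum: 2.

From Hub: stop 1=5, stop 2=11, stop 4=14, stop 3=19 → choose stop 1 (5).
From stop 1: stop 2=8, stop 4=13, stop 3=22 → choose stop 2 (8).
From stop 2: stop 4=21, stop 3=30 → choose stop 4 (21).
From stop 4: stop 3=9 → choose stop 3 (9).
NN route Hub → stop 1 → stop 2 → stop 4 → stop 3 → Hub costs 62.
Optimal: Hub → stop 2 → stop 1 → stop 4 → stop 3 → Hub costs 60 (by enumerating all 12 distinct tours).
Excess = 62 − 60 = 2.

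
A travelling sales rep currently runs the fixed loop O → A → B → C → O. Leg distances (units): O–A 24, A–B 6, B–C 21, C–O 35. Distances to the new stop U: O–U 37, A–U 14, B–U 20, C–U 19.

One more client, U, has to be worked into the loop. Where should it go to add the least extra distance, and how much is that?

Minimum extra distance: 18, inserting U between B and C.

Insertion cost between consecutive stops i–j is d(i,U) + d(U,j) − d(i,j):
  between O and A: 37 + 14 − 24 = 27
  between A and B: 14 + 20 − 6 = 28
  between B and C: 20 + 19 − 21 = 18
  between C and O: 19 + 37 − 35 = 21
Cheapest insertion is between B and C, adding 18.
New total = 86 + 18 = 104.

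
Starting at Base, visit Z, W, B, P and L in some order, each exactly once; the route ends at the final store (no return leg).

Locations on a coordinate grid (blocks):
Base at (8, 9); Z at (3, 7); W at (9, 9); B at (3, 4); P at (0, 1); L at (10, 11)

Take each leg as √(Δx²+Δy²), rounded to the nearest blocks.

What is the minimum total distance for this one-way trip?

There are 5! = 120 possible orderings.
Base → Z → W → B → P → L: 5+6+8+4+14 = 37
Base → Z → W → B → L → P: 5+6+8+10+14 = 43
Base → Z → W → P → B → L: 5+6+12+4+10 = 37
Base → Z → W → P → L → B: 5+6+12+14+10 = 47
Base → Z → W → L → B → P: 5+6+2+10+4 = 27
Base → Z → W → L → P → B: 5+6+2+14+4 = 31
Base → Z → B → W → P → L: 5+3+8+12+14 = 42
Base → Z → B → W → L → P: 5+3+8+2+14 = 32
Base → Z → B → P → W → L: 5+3+4+12+2 = 26
Base → Z → B → P → L → W: 5+3+4+14+2 = 28
Base → Z → B → L → W → P: 5+3+10+2+12 = 32
Base → Z → B → L → P → W: 5+3+10+14+12 = 44
Base → Z → P → W → B → L: 5+7+12+8+10 = 42
Base → Z → P → W → L → B: 5+7+12+2+10 = 36
… (106 more)
Base → W → L → Z → B → P: 1+2+8+3+4 = 18  ← best
The minimum is 18.
One shortest path: Base → W → L → Z → B → P.

Minimum one-way distance = 18 blocks.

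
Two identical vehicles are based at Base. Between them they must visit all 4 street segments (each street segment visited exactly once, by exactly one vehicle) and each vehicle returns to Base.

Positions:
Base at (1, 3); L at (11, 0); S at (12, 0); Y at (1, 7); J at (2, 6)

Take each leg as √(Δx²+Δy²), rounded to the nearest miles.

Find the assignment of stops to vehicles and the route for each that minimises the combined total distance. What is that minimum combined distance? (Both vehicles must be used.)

There are 2^3 − 1 = 7 ways to divide the 4 stops into two non-empty groups. For each, the best each vehicle can do is its own shortest tour through its group:
  {L} + {S, Y, J}: 20 + 28 = 48
  {S} + {L, Y, J}: 22 + 26 = 48
  {L, S} + {Y, J}: 22 + 8 = 30
  {Y} + {L, S, J}: 8 + 26 = 34
  {L, Y} + {S, J}: 26 + 26 = 52
  {S, Y} + {L, J}: 28 + 24 = 52
  … (7 splits in total)
Best: vehicle 1 Base → L → S → Base = 22; vehicle 2 Base → Y → J → Base = 8; combined 30.

30 miles — the smallest possible combined total.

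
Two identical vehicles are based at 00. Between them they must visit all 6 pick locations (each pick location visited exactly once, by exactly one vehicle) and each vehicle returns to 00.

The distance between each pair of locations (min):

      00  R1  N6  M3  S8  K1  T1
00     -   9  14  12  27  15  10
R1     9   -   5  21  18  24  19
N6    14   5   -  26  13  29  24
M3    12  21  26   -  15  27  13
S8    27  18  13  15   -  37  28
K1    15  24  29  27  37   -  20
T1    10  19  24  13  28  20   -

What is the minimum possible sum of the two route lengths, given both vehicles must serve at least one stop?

Check every non-empty split of the stops between the two vehicles; for each half take its own optimal tour:
  {R1} + {N6, M3, S8, K1, T1}: 18 + 90 = 108
  {N6} + {R1, M3, S8, K1, T1}: 28 + 90 = 118
  {R1, N6} + {M3, S8, K1, T1}: 28 + 90 = 118
  {M3} + {R1, N6, S8, K1, T1}: 24 + 90 = 114
  {R1, M3} + {N6, S8, K1, T1}: 42 + 90 = 132
  {N6, M3} + {R1, S8, K1, T1}: 52 + 90 = 142
  … (31 splits in total)
  {K1} + {R1, N6, M3, S8, T1}: 30 + 65 = 95  ← best
Best: vehicle 1 00 → K1 → 00 = 30; vehicle 2 00 → R1 → N6 → S8 → M3 → T1 → 00 = 65; combined 95.

95 min — the smallest possible combined total.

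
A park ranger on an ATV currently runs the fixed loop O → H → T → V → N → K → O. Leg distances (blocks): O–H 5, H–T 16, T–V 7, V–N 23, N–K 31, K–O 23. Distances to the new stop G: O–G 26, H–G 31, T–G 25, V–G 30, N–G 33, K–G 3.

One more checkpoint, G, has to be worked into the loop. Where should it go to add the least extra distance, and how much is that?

Insertion cost between consecutive stops i–j is d(i,G) + d(G,j) − d(i,j):
  between O and H: 26 + 31 − 5 = 52
  between H and T: 31 + 25 − 16 = 40
  between T and V: 25 + 30 − 7 = 48
  between V and N: 30 + 33 − 23 = 40
  between N and K: 33 + 3 − 31 = 5
  between K and O: 3 + 26 − 23 = 6
Cheapest insertion is between N and K, adding 5.
New total = 105 + 5 = 110.

Minimum extra distance: 5 blocks, inserting G between N and K.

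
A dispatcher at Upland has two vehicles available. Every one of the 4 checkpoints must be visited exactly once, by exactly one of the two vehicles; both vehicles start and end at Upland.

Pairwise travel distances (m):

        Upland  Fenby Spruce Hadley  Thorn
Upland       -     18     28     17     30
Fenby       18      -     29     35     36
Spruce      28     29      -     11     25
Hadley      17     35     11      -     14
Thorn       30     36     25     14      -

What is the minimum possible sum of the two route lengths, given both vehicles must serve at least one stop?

119 m — the smallest possible combined total.

Try each way of splitting the stops between the two vehicles (each non-empty) and, for each split, find the best tour for each vehicle:
  {Fenby} + {Spruce, Hadley, Thorn}: 36 + 83 = 119
  {Spruce} + {Fenby, Hadley, Thorn}: 56 + 85 = 141
  {Fenby, Spruce} + {Hadley, Thorn}: 75 + 61 = 136
  {Hadley} + {Fenby, Spruce, Thorn}: 34 + 102 = 136
  {Fenby, Hadley} + {Spruce, Thorn}: 70 + 83 = 153
  {Spruce, Hadley} + {Fenby, Thorn}: 56 + 84 = 140
  … (7 splits in total)
Best: vehicle 1 Upland → Fenby → Upland = 36; vehicle 2 Upland → Spruce → Hadley → Thorn → Upland = 83; combined 119.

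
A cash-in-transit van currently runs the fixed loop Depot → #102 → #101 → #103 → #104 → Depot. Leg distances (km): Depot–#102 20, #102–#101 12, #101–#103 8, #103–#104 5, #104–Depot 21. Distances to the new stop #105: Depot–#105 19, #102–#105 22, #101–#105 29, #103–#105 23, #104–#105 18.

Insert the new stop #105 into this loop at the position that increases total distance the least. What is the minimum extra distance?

Adding 16 km by placing #105 on the #104–Depot leg.

Insertion cost between consecutive stops i–j is d(i,#105) + d(#105,j) − d(i,j):
  between Depot and #102: 19 + 22 − 20 = 21
  between #102 and #101: 22 + 29 − 12 = 39
  between #101 and #103: 29 + 23 − 8 = 44
  between #103 and #104: 23 + 18 − 5 = 36
  between #104 and Depot: 18 + 19 − 21 = 16
Cheapest insertion is between #104 and Depot, adding 16.
New total = 66 + 16 = 82.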